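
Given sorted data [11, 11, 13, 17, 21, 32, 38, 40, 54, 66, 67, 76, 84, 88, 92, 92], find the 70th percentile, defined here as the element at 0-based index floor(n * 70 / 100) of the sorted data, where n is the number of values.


The dataset has n = 16 elements.
Index = floor(16 * 70 / 100) = floor(1120 / 100) = floor(11.2) = 11
Counting from index 0 in the sorted data, the element at index 11 is 76.
Final answer: 76


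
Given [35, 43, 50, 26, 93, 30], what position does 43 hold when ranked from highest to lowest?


Sort descending: [93, 50, 43, 35, 30, 26]
Find 43 in the sorted list.
43 is at position 3.
Final answer: 3


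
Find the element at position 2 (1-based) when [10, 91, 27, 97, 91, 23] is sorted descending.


Sort descending: [97, 91, 91, 27, 23, 10]
The 2nd element (1-indexed) is at index 1.
Value = 91
Final answer: 91


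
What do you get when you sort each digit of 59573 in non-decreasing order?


The number 59573 has digits: 5, 9, 5, 7, 3
Sorted: 3, 5, 5, 7, 9
Joining the sorted digits gives the result.
Final answer: 35579


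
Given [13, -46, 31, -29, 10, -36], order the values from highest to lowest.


Original list: [13, -46, 31, -29, 10, -36]
Repeatedly take the largest remaining element:
  Remaining [13, -46, 31, -29, 10, -36] -> largest is 31
  Remaining [13, -46, -29, 10, -36] -> largest is 13
  Remaining [-46, -29, 10, -36] -> largest is 10
  Remaining [-46, -29, -36] -> largest is -29
  Remaining [-46, -36] -> largest is -36
  Remaining [-46] -> largest is -46
Collecting the picks in order gives the descending list.
Final answer: [31, 13, 10, -29, -36, -46]


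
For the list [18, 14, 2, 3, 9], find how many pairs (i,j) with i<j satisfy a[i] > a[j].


For each element, count the later elements that are smaller than it:
  18 (index 0): smaller elements after it = [14, 2, 3, 9] -> 4
  14 (index 1): smaller elements after it = [2, 3, 9] -> 3
  2 (index 2): smaller elements after it = [] -> 0
  3 (index 3): smaller elements after it = [] -> 0
Total inversions = 4 + 3 + 0 + 0 = 7
Final answer: 7


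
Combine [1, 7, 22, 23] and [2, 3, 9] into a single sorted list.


List A: [1, 7, 22, 23]
List B: [2, 3, 9]
Repeatedly compare the front elements and take the smaller:
  1 vs 2 -> take 1
  7 vs 2 -> take 2
  7 vs 3 -> take 3
  7 vs 9 -> take 7
  22 vs 9 -> take 9
  B is exhausted; append the rest of A: [22, 23]
Final answer: [1, 2, 3, 7, 9, 22, 23]


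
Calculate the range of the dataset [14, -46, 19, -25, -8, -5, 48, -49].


Maximum value: 48
Minimum value: -49
Range = 48 - (-49) = 97
Final answer: 97


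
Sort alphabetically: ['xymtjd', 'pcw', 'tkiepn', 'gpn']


Compare strings character by character (the first differing letter decides):
  'gpn' < 'pcw' since 'g' < 'p' at position 1
  'pcw' < 'tkiepn' since 'p' < 't' at position 1
  'tkiepn' < 'xymtjd' since 't' < 'x' at position 1
Chaining these comparisons gives the alphabetical order.
Final answer: ['gpn', 'pcw', 'tkiepn', 'xymtjd']


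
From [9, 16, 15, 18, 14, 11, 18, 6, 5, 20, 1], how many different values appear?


List all unique values:
Distinct values: [1, 5, 6, 9, 11, 14, 15, 16, 18, 20]
Count = 10
Final answer: 10


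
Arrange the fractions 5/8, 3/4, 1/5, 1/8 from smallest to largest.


Convert to decimal for comparison:
  5/8 = 0.625
  3/4 = 0.75
  1/5 = 0.2
  1/8 = 0.125
Decimals in increasing order: 0.125 < 0.2 < 0.625 < 0.75
Writing each back as its fraction gives the sorted order.
Final answer: 1/8, 1/5, 5/8, 3/4


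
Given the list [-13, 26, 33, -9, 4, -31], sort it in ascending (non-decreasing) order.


Original list: [-13, 26, 33, -9, 4, -31]
Repeatedly take the smallest remaining element:
  Remaining [-13, 26, 33, -9, 4, -31] -> smallest is -31
  Remaining [-13, 26, 33, -9, 4] -> smallest is -13
  Remaining [26, 33, -9, 4] -> smallest is -9
  Remaining [26, 33, 4] -> smallest is 4
  Remaining [26, 33] -> smallest is 26
  Remaining [33] -> smallest is 33
Collecting the picks in order gives the sorted list.
Final answer: [-31, -13, -9, 4, 26, 33]


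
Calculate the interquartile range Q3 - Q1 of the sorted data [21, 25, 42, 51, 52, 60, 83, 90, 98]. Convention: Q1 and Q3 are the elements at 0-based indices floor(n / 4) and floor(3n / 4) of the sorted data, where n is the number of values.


The data has n = 9 elements.
Q1 index = floor(9 / 4) = floor(2.25) = 2; Q3 index = floor(3 * 9 / 4) = floor(6.75) = 6
Q1 = element at index 2 = 42
Q3 = element at index 6 = 83
IQR = 83 - 42 = 41
Final answer: 41


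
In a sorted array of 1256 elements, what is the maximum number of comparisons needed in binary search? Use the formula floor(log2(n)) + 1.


Binary search halves the search space each step.
Maximum comparisons = floor(log2(1256)) + 1
log2(1256) = 10.2946
floor(log2(1256)) = 10, so 10 + 1 = 11
Final answer: 11


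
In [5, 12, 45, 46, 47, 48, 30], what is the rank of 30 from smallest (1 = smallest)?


Sort ascending: [5, 12, 30, 45, 46, 47, 48]
Find 30 in the sorted list.
30 is at position 3 (1-indexed).
Final answer: 3


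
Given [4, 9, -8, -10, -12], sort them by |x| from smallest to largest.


Compute absolute values:
  |4| = 4
  |9| = 9
  |-8| = 8
  |-10| = 10
  |-12| = 12
Absolute values in increasing order: 4 < 8 < 9 < 10 < 12
Listing the original numbers in that order gives the answer.
Final answer: [4, -8, 9, -10, -12]


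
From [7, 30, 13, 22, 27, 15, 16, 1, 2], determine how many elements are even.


Check each element:
  7 is odd
  30 is even
  13 is odd
  22 is even
  27 is odd
  15 is odd
  16 is even
  1 is odd
  2 is even
Evens: [30, 22, 16, 2]
Count of evens = 4
Final answer: 4


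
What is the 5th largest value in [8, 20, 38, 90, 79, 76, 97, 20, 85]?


Sort descending: [97, 90, 85, 79, 76, 38, 20, 20, 8]
The 5th element (1-indexed) is at index 4.
Value = 76
Final answer: 76


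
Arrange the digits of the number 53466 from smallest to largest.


The number 53466 has digits: 5, 3, 4, 6, 6
Sorted: 3, 4, 5, 6, 6
Joining the sorted digits gives the result.
Final answer: 34566


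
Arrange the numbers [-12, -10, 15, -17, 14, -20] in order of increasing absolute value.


Compute absolute values:
  |-12| = 12
  |-10| = 10
  |15| = 15
  |-17| = 17
  |14| = 14
  |-20| = 20
Absolute values in increasing order: 10 < 12 < 14 < 15 < 17 < 20
Listing the original numbers in that order gives the answer.
Final answer: [-10, -12, 14, 15, -17, -20]


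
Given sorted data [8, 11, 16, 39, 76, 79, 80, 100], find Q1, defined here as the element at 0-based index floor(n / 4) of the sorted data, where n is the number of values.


The list has n = 8 elements.
Q1 index = floor(8 / 4) = floor(2) = 2
Counting from index 0 in the sorted data, the element at index 2 is 16.
Final answer: 16


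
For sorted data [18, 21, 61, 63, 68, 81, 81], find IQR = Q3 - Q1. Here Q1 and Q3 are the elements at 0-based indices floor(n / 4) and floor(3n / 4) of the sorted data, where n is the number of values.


The data has n = 7 elements.
Q1 index = floor(7 / 4) = floor(1.75) = 1; Q3 index = floor(3 * 7 / 4) = floor(5.25) = 5
Q1 = element at index 1 = 21
Q3 = element at index 5 = 81
IQR = 81 - 21 = 60
Final answer: 60


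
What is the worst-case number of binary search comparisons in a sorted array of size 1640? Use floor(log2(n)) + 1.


Binary search halves the search space each step.
Maximum comparisons = floor(log2(1640)) + 1
log2(1640) = 10.6795
floor(log2(1640)) = 10, so 10 + 1 = 11
Final answer: 11


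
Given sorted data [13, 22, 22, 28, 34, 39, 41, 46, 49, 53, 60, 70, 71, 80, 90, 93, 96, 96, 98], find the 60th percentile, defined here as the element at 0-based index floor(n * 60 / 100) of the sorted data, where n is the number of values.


The dataset has n = 19 elements.
Index = floor(19 * 60 / 100) = floor(1140 / 100) = floor(11.4) = 11
Counting from index 0 in the sorted data, the element at index 11 is 70.
Final answer: 70


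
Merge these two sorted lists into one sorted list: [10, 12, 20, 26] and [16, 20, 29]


List A: [10, 12, 20, 26]
List B: [16, 20, 29]
Repeatedly compare the front elements and take the smaller:
  10 vs 16 -> take 10
  12 vs 16 -> take 12
  20 vs 16 -> take 16
  20 vs 20 -> take 20
  26 vs 20 -> take 20
  26 vs 29 -> take 26
  A is exhausted; append the rest of B: [29]
Final answer: [10, 12, 16, 20, 20, 26, 29]


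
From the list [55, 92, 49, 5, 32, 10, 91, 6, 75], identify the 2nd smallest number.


Sort ascending: [5, 6, 10, 32, 49, 55, 75, 91, 92]
The 2nd element (1-indexed) is at index 1.
Value = 6
Final answer: 6


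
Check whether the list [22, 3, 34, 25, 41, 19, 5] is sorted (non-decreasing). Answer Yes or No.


Check consecutive pairs:
  22 <= 3? False
  3 <= 34? True
  34 <= 25? False
  25 <= 41? True
  41 <= 19? False
  19 <= 5? False
4 consecutive pair(s) are out of order, so the list is not sorted.
Final answer: No


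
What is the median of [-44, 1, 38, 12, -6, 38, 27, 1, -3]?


First, sort the list: [-44, -6, -3, 1, 1, 12, 27, 38, 38]
The list has 9 elements (odd count).
The middle index is 4 (0-based), and the element there is 1.
Final answer: 1


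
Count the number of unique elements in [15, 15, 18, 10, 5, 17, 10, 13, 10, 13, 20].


List all unique values:
Distinct values: [5, 10, 13, 15, 17, 18, 20]
Count = 7
Final answer: 7


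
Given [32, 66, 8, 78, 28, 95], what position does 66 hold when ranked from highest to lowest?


Sort descending: [95, 78, 66, 32, 28, 8]
Find 66 in the sorted list.
66 is at position 3.
Final answer: 3


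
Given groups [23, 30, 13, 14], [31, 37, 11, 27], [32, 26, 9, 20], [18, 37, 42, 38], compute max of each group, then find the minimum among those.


Find max of each group:
  Group 1: [23, 30, 13, 14] -> max = 30
  Group 2: [31, 37, 11, 27] -> max = 37
  Group 3: [32, 26, 9, 20] -> max = 32
  Group 4: [18, 37, 42, 38] -> max = 42
Maxes: [30, 37, 32, 42]
Minimum of maxes = 30
Final answer: 30


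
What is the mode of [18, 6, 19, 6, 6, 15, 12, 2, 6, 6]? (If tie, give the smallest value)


Count the frequency of each value:
  2 appears 1 time(s)
  6 appears 5 time(s)
  12 appears 1 time(s)
  15 appears 1 time(s)
  18 appears 1 time(s)
  19 appears 1 time(s)
Maximum frequency is 5.
Only 6 reaches that frequency, so it is the mode.
Final answer: 6


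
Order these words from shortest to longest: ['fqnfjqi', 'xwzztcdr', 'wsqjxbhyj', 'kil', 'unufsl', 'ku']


Compute lengths:
  'fqnfjqi' has length 7
  'xwzztcdr' has length 8
  'wsqjxbhyj' has length 9
  'kil' has length 3
  'unufsl' has length 6
  'ku' has length 2
Lengths in increasing order: 2 < 3 < 6 < 7 < 8 < 9
Listing the words in that order gives the answer.
Final answer: ['ku', 'kil', 'unufsl', 'fqnfjqi', 'xwzztcdr', 'wsqjxbhyj']


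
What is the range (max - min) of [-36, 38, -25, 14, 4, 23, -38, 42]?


Maximum value: 42
Minimum value: -38
Range = 42 - (-38) = 80
Final answer: 80


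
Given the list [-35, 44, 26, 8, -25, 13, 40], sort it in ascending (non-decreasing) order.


Original list: [-35, 44, 26, 8, -25, 13, 40]
Repeatedly take the smallest remaining element:
  Remaining [-35, 44, 26, 8, -25, 13, 40] -> smallest is -35
  Remaining [44, 26, 8, -25, 13, 40] -> smallest is -25
  Remaining [44, 26, 8, 13, 40] -> smallest is 8
  Remaining [44, 26, 13, 40] -> smallest is 13
  Remaining [44, 26, 40] -> smallest is 26
  Remaining [44, 40] -> smallest is 40
  Remaining [44] -> smallest is 44
Collecting the picks in order gives the sorted list.
Final answer: [-35, -25, 8, 13, 26, 40, 44]


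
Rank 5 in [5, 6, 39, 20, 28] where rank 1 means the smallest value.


Sort ascending: [5, 6, 20, 28, 39]
Find 5 in the sorted list.
5 is at position 1 (1-indexed).
Final answer: 1


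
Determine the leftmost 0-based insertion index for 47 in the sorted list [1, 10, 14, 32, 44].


List is sorted: [1, 10, 14, 32, 44]
We need the leftmost position where 47 can be inserted, i.e. the first index whose element is >= 47 (or the end of the list if none is).
Binary search with low=0, high=5 (0-based indices):
  low=0, high=5, mid=2: a[2]=14 < 47, so low = 3
  low=3, high=5, mid=4: a[4]=44 < 47, so low = 5
Now low = high = 5, so the insertion index is 5.
Final answer: 5


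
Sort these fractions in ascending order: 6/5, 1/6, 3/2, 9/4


Convert to decimal for comparison:
  6/5 = 1.2
  1/6 = 0.1667
  3/2 = 1.5
  9/4 = 2.25
Decimals in increasing order: 0.1667 < 1.2 < 1.5 < 2.25
Writing each back as its fraction gives the sorted order.
Final answer: 1/6, 6/5, 3/2, 9/4


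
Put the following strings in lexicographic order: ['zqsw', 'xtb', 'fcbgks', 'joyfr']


Compare strings character by character (the first differing letter decides):
  'fcbgks' < 'joyfr' since 'f' < 'j' at position 1
  'joyfr' < 'xtb' since 'j' < 'x' at position 1
  'xtb' < 'zqsw' since 'x' < 'z' at position 1
Chaining these comparisons gives the alphabetical order.
Final answer: ['fcbgks', 'joyfr', 'xtb', 'zqsw']


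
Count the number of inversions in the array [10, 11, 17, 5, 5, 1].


For each element, count the later elements that are smaller than it:
  10 (index 0): smaller elements after it = [5, 5, 1] -> 3
  11 (index 1): smaller elements after it = [5, 5, 1] -> 3
  17 (index 2): smaller elements after it = [5, 5, 1] -> 3
  5 (index 3): smaller elements after it = [1] -> 1
  5 (index 4): smaller elements after it = [1] -> 1
Total inversions = 3 + 3 + 3 + 1 + 1 = 11
Final answer: 11


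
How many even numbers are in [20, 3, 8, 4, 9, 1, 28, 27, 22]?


Check each element:
  20 is even
  3 is odd
  8 is even
  4 is even
  9 is odd
  1 is odd
  28 is even
  27 is odd
  22 is even
Evens: [20, 8, 4, 28, 22]
Count of evens = 5
Final answer: 5


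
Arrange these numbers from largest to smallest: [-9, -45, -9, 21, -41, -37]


Original list: [-9, -45, -9, 21, -41, -37]
Repeatedly take the largest remaining element:
  Remaining [-9, -45, -9, 21, -41, -37] -> largest is 21
  Remaining [-9, -45, -9, -41, -37] -> largest is -9
  Remaining [-45, -9, -41, -37] -> largest is -9
  Remaining [-45, -41, -37] -> largest is -37
  Remaining [-45, -41] -> largest is -41
  Remaining [-45] -> largest is -45
Collecting the picks in order gives the descending list.
Final answer: [21, -9, -9, -37, -41, -45]


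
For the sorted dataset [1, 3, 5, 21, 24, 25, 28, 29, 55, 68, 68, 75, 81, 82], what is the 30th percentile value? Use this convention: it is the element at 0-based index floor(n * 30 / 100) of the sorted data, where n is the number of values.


The dataset has n = 14 elements.
Index = floor(14 * 30 / 100) = floor(420 / 100) = floor(4.2) = 4
Counting from index 0 in the sorted data, the element at index 4 is 24.
Final answer: 24


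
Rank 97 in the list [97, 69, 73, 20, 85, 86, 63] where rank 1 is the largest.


Sort descending: [97, 86, 85, 73, 69, 63, 20]
Find 97 in the sorted list.
97 is at position 1.
Final answer: 1


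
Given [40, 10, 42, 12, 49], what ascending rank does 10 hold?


Sort ascending: [10, 12, 40, 42, 49]
Find 10 in the sorted list.
10 is at position 1 (1-indexed).
Final answer: 1


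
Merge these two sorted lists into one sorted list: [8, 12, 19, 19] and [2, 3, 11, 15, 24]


List A: [8, 12, 19, 19]
List B: [2, 3, 11, 15, 24]
Repeatedly compare the front elements and take the smaller:
  8 vs 2 -> take 2
  8 vs 3 -> take 3
  8 vs 11 -> take 8
  12 vs 11 -> take 11
  12 vs 15 -> take 12
  19 vs 15 -> take 15
  19 vs 24 -> take 19
  19 vs 24 -> take 19
  A is exhausted; append the rest of B: [24]
Final answer: [2, 3, 8, 11, 12, 15, 19, 19, 24]


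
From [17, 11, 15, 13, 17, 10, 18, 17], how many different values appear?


List all unique values:
Distinct values: [10, 11, 13, 15, 17, 18]
Count = 6
Final answer: 6


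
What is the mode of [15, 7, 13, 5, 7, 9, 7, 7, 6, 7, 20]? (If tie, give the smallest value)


Count the frequency of each value:
  5 appears 1 time(s)
  6 appears 1 time(s)
  7 appears 5 time(s)
  9 appears 1 time(s)
  13 appears 1 time(s)
  15 appears 1 time(s)
  20 appears 1 time(s)
Maximum frequency is 5.
Only 7 reaches that frequency, so it is the mode.
Final answer: 7


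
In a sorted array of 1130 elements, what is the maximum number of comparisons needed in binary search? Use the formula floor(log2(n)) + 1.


Binary search halves the search space each step.
Maximum comparisons = floor(log2(1130)) + 1
log2(1130) = 10.1421
floor(log2(1130)) = 10, so 10 + 1 = 11
Final answer: 11


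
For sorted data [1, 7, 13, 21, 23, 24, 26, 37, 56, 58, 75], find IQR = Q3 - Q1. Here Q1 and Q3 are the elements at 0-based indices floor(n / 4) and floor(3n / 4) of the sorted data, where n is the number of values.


The data has n = 11 elements.
Q1 index = floor(11 / 4) = floor(2.75) = 2; Q3 index = floor(3 * 11 / 4) = floor(8.25) = 8
Q1 = element at index 2 = 13
Q3 = element at index 8 = 56
IQR = 56 - 13 = 43
Final answer: 43


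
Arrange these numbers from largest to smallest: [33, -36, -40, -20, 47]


Original list: [33, -36, -40, -20, 47]
Repeatedly take the largest remaining element:
  Remaining [33, -36, -40, -20, 47] -> largest is 47
  Remaining [33, -36, -40, -20] -> largest is 33
  Remaining [-36, -40, -20] -> largest is -20
  Remaining [-36, -40] -> largest is -36
  Remaining [-40] -> largest is -40
Collecting the picks in order gives the descending list.
Final answer: [47, 33, -20, -36, -40]


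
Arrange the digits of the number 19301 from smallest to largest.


The number 19301 has digits: 1, 9, 3, 0, 1
Sorted: 0, 1, 1, 3, 9
Joining the sorted digits gives the result.
Final answer: 01139


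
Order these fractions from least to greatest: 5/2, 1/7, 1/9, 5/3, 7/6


Convert to decimal for comparison:
  5/2 = 2.5
  1/7 = 0.1429
  1/9 = 0.1111
  5/3 = 1.6667
  7/6 = 1.1667
Decimals in increasing order: 0.1111 < 0.1429 < 1.1667 < 1.6667 < 2.5
Writing each back as its fraction gives the sorted order.
Final answer: 1/9, 1/7, 7/6, 5/3, 5/2


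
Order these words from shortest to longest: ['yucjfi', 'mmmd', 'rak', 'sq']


Compute lengths:
  'yucjfi' has length 6
  'mmmd' has length 4
  'rak' has length 3
  'sq' has length 2
Lengths in increasing order: 2 < 3 < 4 < 6
Listing the words in that order gives the answer.
Final answer: ['sq', 'rak', 'mmmd', 'yucjfi']


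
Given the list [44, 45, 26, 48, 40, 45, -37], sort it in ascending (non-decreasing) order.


Original list: [44, 45, 26, 48, 40, 45, -37]
Repeatedly take the smallest remaining element:
  Remaining [44, 45, 26, 48, 40, 45, -37] -> smallest is -37
  Remaining [44, 45, 26, 48, 40, 45] -> smallest is 26
  Remaining [44, 45, 48, 40, 45] -> smallest is 40
  Remaining [44, 45, 48, 45] -> smallest is 44
  Remaining [45, 48, 45] -> smallest is 45
  Remaining [48, 45] -> smallest is 45
  Remaining [48] -> smallest is 48
Collecting the picks in order gives the sorted list.
Final answer: [-37, 26, 40, 44, 45, 45, 48]


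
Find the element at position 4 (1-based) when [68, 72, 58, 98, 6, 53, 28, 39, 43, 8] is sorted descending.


Sort descending: [98, 72, 68, 58, 53, 43, 39, 28, 8, 6]
The 4th element (1-indexed) is at index 3.
Value = 58
Final answer: 58


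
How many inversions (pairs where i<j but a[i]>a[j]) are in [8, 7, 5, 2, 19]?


For each element, count the later elements that are smaller than it:
  8 (index 0): smaller elements after it = [7, 5, 2] -> 3
  7 (index 1): smaller elements after it = [5, 2] -> 2
  5 (index 2): smaller elements after it = [2] -> 1
  2 (index 3): smaller elements after it = [] -> 0
Total inversions = 3 + 2 + 1 + 0 = 6
Final answer: 6


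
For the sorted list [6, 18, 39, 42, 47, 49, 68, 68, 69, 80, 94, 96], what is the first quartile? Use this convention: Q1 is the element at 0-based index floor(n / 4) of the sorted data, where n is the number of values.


The list has n = 12 elements.
Q1 index = floor(12 / 4) = floor(3) = 3
Counting from index 0 in the sorted data, the element at index 3 is 42.
Final answer: 42


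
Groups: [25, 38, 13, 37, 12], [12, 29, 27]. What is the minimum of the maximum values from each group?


Find max of each group:
  Group 1: [25, 38, 13, 37, 12] -> max = 38
  Group 2: [12, 29, 27] -> max = 29
Maxes: [38, 29]
Minimum of maxes = 29
Final answer: 29


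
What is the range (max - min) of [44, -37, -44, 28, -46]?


Maximum value: 44
Minimum value: -46
Range = 44 - (-46) = 90
Final answer: 90


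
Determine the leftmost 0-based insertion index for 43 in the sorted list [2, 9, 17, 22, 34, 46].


List is sorted: [2, 9, 17, 22, 34, 46]
We need the leftmost position where 43 can be inserted, i.e. the first index whose element is >= 43 (or the end of the list if none is).
Binary search with low=0, high=6 (0-based indices):
  low=0, high=6, mid=3: a[3]=22 < 43, so low = 4
  low=4, high=6, mid=5: a[5]=46 >= 43, so high = 5
  low=4, high=5, mid=4: a[4]=34 < 43, so low = 5
Now low = high = 5, so the insertion index is 5.
Final answer: 5


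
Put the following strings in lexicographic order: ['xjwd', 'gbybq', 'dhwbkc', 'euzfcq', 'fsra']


Compare strings character by character (the first differing letter decides):
  'dhwbkc' < 'euzfcq' since 'd' < 'e' at position 1
  'euzfcq' < 'fsra' since 'e' < 'f' at position 1
  'fsra' < 'gbybq' since 'f' < 'g' at position 1
  'gbybq' < 'xjwd' since 'g' < 'x' at position 1
Chaining these comparisons gives the alphabetical order.
Final answer: ['dhwbkc', 'euzfcq', 'fsra', 'gbybq', 'xjwd']


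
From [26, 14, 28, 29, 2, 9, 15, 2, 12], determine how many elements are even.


Check each element:
  26 is even
  14 is even
  28 is even
  29 is odd
  2 is even
  9 is odd
  15 is odd
  2 is even
  12 is even
Evens: [26, 14, 28, 2, 2, 12]
Count of evens = 6
Final answer: 6


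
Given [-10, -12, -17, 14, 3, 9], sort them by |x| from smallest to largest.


Compute absolute values:
  |-10| = 10
  |-12| = 12
  |-17| = 17
  |14| = 14
  |3| = 3
  |9| = 9
Absolute values in increasing order: 3 < 9 < 10 < 12 < 14 < 17
Listing the original numbers in that order gives the answer.
Final answer: [3, 9, -10, -12, 14, -17]


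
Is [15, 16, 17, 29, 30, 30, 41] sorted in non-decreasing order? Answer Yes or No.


Check consecutive pairs:
  15 <= 16? True
  16 <= 17? True
  17 <= 29? True
  29 <= 30? True
  30 <= 30? True
  30 <= 41? True
Every consecutive pair is in order, so the list is non-decreasing.
Final answer: Yes


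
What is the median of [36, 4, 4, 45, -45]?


First, sort the list: [-45, 4, 4, 36, 45]
The list has 5 elements (odd count).
The middle index is 2 (0-based), and the element there is 4.
Final answer: 4


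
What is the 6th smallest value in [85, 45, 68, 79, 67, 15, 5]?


Sort ascending: [5, 15, 45, 67, 68, 79, 85]
The 6th element (1-indexed) is at index 5.
Value = 79
Final answer: 79


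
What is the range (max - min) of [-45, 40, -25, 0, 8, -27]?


Maximum value: 40
Minimum value: -45
Range = 40 - (-45) = 85
Final answer: 85


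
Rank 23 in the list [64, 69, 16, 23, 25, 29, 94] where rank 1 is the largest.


Sort descending: [94, 69, 64, 29, 25, 23, 16]
Find 23 in the sorted list.
23 is at position 6.
Final answer: 6


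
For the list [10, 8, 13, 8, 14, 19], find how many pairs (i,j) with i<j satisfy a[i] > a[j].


For each element, count the later elements that are smaller than it:
  10 (index 0): smaller elements after it = [8, 8] -> 2
  8 (index 1): smaller elements after it = [] -> 0
  13 (index 2): smaller elements after it = [8] -> 1
  8 (index 3): smaller elements after it = [] -> 0
  14 (index 4): smaller elements after it = [] -> 0
Total inversions = 2 + 0 + 1 + 0 + 0 = 3
Final answer: 3


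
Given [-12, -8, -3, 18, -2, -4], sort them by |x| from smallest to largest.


Compute absolute values:
  |-12| = 12
  |-8| = 8
  |-3| = 3
  |18| = 18
  |-2| = 2
  |-4| = 4
Absolute values in increasing order: 2 < 3 < 4 < 8 < 12 < 18
Listing the original numbers in that order gives the answer.
Final answer: [-2, -3, -4, -8, -12, 18]


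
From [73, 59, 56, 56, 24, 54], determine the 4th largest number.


Sort descending: [73, 59, 56, 56, 54, 24]
The 4th element (1-indexed) is at index 3.
Value = 56
Final answer: 56


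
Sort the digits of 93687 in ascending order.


The number 93687 has digits: 9, 3, 6, 8, 7
Sorted: 3, 6, 7, 8, 9
Joining the sorted digits gives the result.
Final answer: 36789


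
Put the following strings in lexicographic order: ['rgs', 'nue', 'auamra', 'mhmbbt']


Compare strings character by character (the first differing letter decides):
  'auamra' < 'mhmbbt' since 'a' < 'm' at position 1
  'mhmbbt' < 'nue' since 'm' < 'n' at position 1
  'nue' < 'rgs' since 'n' < 'r' at position 1
Chaining these comparisons gives the alphabetical order.
Final answer: ['auamra', 'mhmbbt', 'nue', 'rgs']


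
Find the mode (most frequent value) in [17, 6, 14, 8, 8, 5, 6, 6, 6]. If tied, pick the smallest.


Count the frequency of each value:
  5 appears 1 time(s)
  6 appears 4 time(s)
  8 appears 2 time(s)
  14 appears 1 time(s)
  17 appears 1 time(s)
Maximum frequency is 4.
Only 6 reaches that frequency, so it is the mode.
Final answer: 6


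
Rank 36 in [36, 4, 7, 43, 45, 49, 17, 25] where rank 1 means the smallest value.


Sort ascending: [4, 7, 17, 25, 36, 43, 45, 49]
Find 36 in the sorted list.
36 is at position 5 (1-indexed).
Final answer: 5


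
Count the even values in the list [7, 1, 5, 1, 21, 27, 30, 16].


Check each element:
  7 is odd
  1 is odd
  5 is odd
  1 is odd
  21 is odd
  27 is odd
  30 is even
  16 is even
Evens: [30, 16]
Count of evens = 2
Final answer: 2


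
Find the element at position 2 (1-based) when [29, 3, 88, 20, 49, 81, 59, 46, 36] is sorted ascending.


Sort ascending: [3, 20, 29, 36, 46, 49, 59, 81, 88]
The 2nd element (1-indexed) is at index 1.
Value = 20
Final answer: 20


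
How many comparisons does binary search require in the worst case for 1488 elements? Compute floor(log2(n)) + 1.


Binary search halves the search space each step.
Maximum comparisons = floor(log2(1488)) + 1
log2(1488) = 10.5392
floor(log2(1488)) = 10, so 10 + 1 = 11
Final answer: 11


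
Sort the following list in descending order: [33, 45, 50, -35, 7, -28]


Original list: [33, 45, 50, -35, 7, -28]
Repeatedly take the largest remaining element:
  Remaining [33, 45, 50, -35, 7, -28] -> largest is 50
  Remaining [33, 45, -35, 7, -28] -> largest is 45
  Remaining [33, -35, 7, -28] -> largest is 33
  Remaining [-35, 7, -28] -> largest is 7
  Remaining [-35, -28] -> largest is -28
  Remaining [-35] -> largest is -35
Collecting the picks in order gives the descending list.
Final answer: [50, 45, 33, 7, -28, -35]


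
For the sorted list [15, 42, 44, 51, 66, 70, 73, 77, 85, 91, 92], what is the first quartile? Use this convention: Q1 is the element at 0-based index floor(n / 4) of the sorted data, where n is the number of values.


The list has n = 11 elements.
Q1 index = floor(11 / 4) = floor(2.75) = 2
Counting from index 0 in the sorted data, the element at index 2 is 44.
Final answer: 44


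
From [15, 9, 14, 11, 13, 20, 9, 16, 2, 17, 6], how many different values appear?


List all unique values:
Distinct values: [2, 6, 9, 11, 13, 14, 15, 16, 17, 20]
Count = 10
Final answer: 10


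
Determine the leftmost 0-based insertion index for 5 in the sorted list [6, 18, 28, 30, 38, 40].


List is sorted: [6, 18, 28, 30, 38, 40]
We need the leftmost position where 5 can be inserted, i.e. the first index whose element is >= 5 (or the end of the list if none is).
Binary search with low=0, high=6 (0-based indices):
  low=0, high=6, mid=3: a[3]=30 >= 5, so high = 3
  low=0, high=3, mid=1: a[1]=18 >= 5, so high = 1
  low=0, high=1, mid=0: a[0]=6 >= 5, so high = 0
Now low = high = 0, so the insertion index is 0.
Final answer: 0


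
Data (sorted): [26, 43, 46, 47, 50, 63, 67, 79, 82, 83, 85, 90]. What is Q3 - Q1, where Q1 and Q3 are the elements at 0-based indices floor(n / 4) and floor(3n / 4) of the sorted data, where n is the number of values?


The data has n = 12 elements.
Q1 index = floor(12 / 4) = floor(3) = 3; Q3 index = floor(3 * 12 / 4) = floor(9) = 9
Q1 = element at index 3 = 47
Q3 = element at index 9 = 83
IQR = 83 - 47 = 36
Final answer: 36


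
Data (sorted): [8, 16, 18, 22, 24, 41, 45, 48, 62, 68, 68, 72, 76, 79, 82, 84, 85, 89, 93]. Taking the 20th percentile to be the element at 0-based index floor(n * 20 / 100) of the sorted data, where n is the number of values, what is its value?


The dataset has n = 19 elements.
Index = floor(19 * 20 / 100) = floor(380 / 100) = floor(3.8) = 3
Counting from index 0 in the sorted data, the element at index 3 is 22.
Final answer: 22


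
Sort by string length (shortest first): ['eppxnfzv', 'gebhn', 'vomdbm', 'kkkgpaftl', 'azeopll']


Compute lengths:
  'eppxnfzv' has length 8
  'gebhn' has length 5
  'vomdbm' has length 6
  'kkkgpaftl' has length 9
  'azeopll' has length 7
Lengths in increasing order: 5 < 6 < 7 < 8 < 9
Listing the words in that order gives the answer.
Final answer: ['gebhn', 'vomdbm', 'azeopll', 'eppxnfzv', 'kkkgpaftl']


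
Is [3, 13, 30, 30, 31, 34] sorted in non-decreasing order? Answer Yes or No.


Check consecutive pairs:
  3 <= 13? True
  13 <= 30? True
  30 <= 30? True
  30 <= 31? True
  31 <= 34? True
Every consecutive pair is in order, so the list is non-decreasing.
Final answer: Yes


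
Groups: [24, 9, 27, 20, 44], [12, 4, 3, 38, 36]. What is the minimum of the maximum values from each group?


Find max of each group:
  Group 1: [24, 9, 27, 20, 44] -> max = 44
  Group 2: [12, 4, 3, 38, 36] -> max = 38
Maxes: [44, 38]
Minimum of maxes = 38
Final answer: 38


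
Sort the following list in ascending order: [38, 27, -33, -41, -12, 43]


Original list: [38, 27, -33, -41, -12, 43]
Repeatedly take the smallest remaining element:
  Remaining [38, 27, -33, -41, -12, 43] -> smallest is -41
  Remaining [38, 27, -33, -12, 43] -> smallest is -33
  Remaining [38, 27, -12, 43] -> smallest is -12
  Remaining [38, 27, 43] -> smallest is 27
  Remaining [38, 43] -> smallest is 38
  Remaining [43] -> smallest is 43
Collecting the picks in order gives the sorted list.
Final answer: [-41, -33, -12, 27, 38, 43]


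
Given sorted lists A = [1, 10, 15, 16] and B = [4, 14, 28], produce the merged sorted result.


List A: [1, 10, 15, 16]
List B: [4, 14, 28]
Repeatedly compare the front elements and take the smaller:
  1 vs 4 -> take 1
  10 vs 4 -> take 4
  10 vs 14 -> take 10
  15 vs 14 -> take 14
  15 vs 28 -> take 15
  16 vs 28 -> take 16
  A is exhausted; append the rest of B: [28]
Final answer: [1, 4, 10, 14, 15, 16, 28]


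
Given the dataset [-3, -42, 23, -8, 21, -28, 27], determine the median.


First, sort the list: [-42, -28, -8, -3, 21, 23, 27]
The list has 7 elements (odd count).
The middle index is 3 (0-based), and the element there is -3.
Final answer: -3


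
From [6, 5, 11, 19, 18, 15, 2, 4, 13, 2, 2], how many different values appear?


List all unique values:
Distinct values: [2, 4, 5, 6, 11, 13, 15, 18, 19]
Count = 9
Final answer: 9


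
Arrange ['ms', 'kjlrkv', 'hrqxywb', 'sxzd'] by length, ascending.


Compute lengths:
  'ms' has length 2
  'kjlrkv' has length 6
  'hrqxywb' has length 7
  'sxzd' has length 4
Lengths in increasing order: 2 < 4 < 6 < 7
Listing the words in that order gives the answer.
Final answer: ['ms', 'sxzd', 'kjlrkv', 'hrqxywb']


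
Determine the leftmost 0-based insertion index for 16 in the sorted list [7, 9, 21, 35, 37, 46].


List is sorted: [7, 9, 21, 35, 37, 46]
We need the leftmost position where 16 can be inserted, i.e. the first index whose element is >= 16 (or the end of the list if none is).
Binary search with low=0, high=6 (0-based indices):
  low=0, high=6, mid=3: a[3]=35 >= 16, so high = 3
  low=0, high=3, mid=1: a[1]=9 < 16, so low = 2
  low=2, high=3, mid=2: a[2]=21 >= 16, so high = 2
Now low = high = 2, so the insertion index is 2.
Final answer: 2


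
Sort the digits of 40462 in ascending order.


The number 40462 has digits: 4, 0, 4, 6, 2
Sorted: 0, 2, 4, 4, 6
Joining the sorted digits gives the result.
Final answer: 02446


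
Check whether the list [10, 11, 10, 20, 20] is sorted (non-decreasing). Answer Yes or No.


Check consecutive pairs:
  10 <= 11? True
  11 <= 10? False
  10 <= 20? True
  20 <= 20? True
1 consecutive pair(s) are out of order, so the list is not sorted.
Final answer: No


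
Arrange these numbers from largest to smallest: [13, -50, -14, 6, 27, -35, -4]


Original list: [13, -50, -14, 6, 27, -35, -4]
Repeatedly take the largest remaining element:
  Remaining [13, -50, -14, 6, 27, -35, -4] -> largest is 27
  Remaining [13, -50, -14, 6, -35, -4] -> largest is 13
  Remaining [-50, -14, 6, -35, -4] -> largest is 6
  Remaining [-50, -14, -35, -4] -> largest is -4
  Remaining [-50, -14, -35] -> largest is -14
  Remaining [-50, -35] -> largest is -35
  Remaining [-50] -> largest is -50
Collecting the picks in order gives the descending list.
Final answer: [27, 13, 6, -4, -14, -35, -50]


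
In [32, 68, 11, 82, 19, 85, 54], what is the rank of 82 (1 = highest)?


Sort descending: [85, 82, 68, 54, 32, 19, 11]
Find 82 in the sorted list.
82 is at position 2.
Final answer: 2


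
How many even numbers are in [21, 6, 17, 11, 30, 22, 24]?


Check each element:
  21 is odd
  6 is even
  17 is odd
  11 is odd
  30 is even
  22 is even
  24 is even
Evens: [6, 30, 22, 24]
Count of evens = 4
Final answer: 4


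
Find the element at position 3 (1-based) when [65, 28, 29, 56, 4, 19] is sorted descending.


Sort descending: [65, 56, 29, 28, 19, 4]
The 3rd element (1-indexed) is at index 2.
Value = 29
Final answer: 29


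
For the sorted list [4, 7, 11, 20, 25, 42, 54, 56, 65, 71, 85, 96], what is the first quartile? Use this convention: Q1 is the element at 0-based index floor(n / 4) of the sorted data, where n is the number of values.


The list has n = 12 elements.
Q1 index = floor(12 / 4) = floor(3) = 3
Counting from index 0 in the sorted data, the element at index 3 is 20.
Final answer: 20


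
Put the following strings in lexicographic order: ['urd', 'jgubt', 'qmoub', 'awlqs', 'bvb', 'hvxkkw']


Compare strings character by character (the first differing letter decides):
  'awlqs' < 'bvb' since 'a' < 'b' at position 1
  'bvb' < 'hvxkkw' since 'b' < 'h' at position 1
  'hvxkkw' < 'jgubt' since 'h' < 'j' at position 1
  'jgubt' < 'qmoub' since 'j' < 'q' at position 1
  'qmoub' < 'urd' since 'q' < 'u' at position 1
Chaining these comparisons gives the alphabetical order.
Final answer: ['awlqs', 'bvb', 'hvxkkw', 'jgubt', 'qmoub', 'urd']


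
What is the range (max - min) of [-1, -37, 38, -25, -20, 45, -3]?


Maximum value: 45
Minimum value: -37
Range = 45 - (-37) = 82
Final answer: 82


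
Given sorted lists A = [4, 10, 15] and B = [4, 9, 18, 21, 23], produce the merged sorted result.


List A: [4, 10, 15]
List B: [4, 9, 18, 21, 23]
Repeatedly compare the front elements and take the smaller:
  4 vs 4 -> take 4
  10 vs 4 -> take 4
  10 vs 9 -> take 9
  10 vs 18 -> take 10
  15 vs 18 -> take 15
  A is exhausted; append the rest of B: [18, 21, 23]
Final answer: [4, 4, 9, 10, 15, 18, 21, 23]


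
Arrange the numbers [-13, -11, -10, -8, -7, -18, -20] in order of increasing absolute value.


Compute absolute values:
  |-13| = 13
  |-11| = 11
  |-10| = 10
  |-8| = 8
  |-7| = 7
  |-18| = 18
  |-20| = 20
Absolute values in increasing order: 7 < 8 < 10 < 11 < 13 < 18 < 20
Listing the original numbers in that order gives the answer.
Final answer: [-7, -8, -10, -11, -13, -18, -20]


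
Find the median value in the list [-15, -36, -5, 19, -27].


First, sort the list: [-36, -27, -15, -5, 19]
The list has 5 elements (odd count).
The middle index is 2 (0-based), and the element there is -15.
Final answer: -15


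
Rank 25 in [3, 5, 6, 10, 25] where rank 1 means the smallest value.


Sort ascending: [3, 5, 6, 10, 25]
Find 25 in the sorted list.
25 is at position 5 (1-indexed).
Final answer: 5


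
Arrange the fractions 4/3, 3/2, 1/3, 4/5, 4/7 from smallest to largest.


Convert to decimal for comparison:
  4/3 = 1.3333
  3/2 = 1.5
  1/3 = 0.3333
  4/5 = 0.8
  4/7 = 0.5714
Decimals in increasing order: 0.3333 < 0.5714 < 0.8 < 1.3333 < 1.5
Writing each back as its fraction gives the sorted order.
Final answer: 1/3, 4/7, 4/5, 4/3, 3/2


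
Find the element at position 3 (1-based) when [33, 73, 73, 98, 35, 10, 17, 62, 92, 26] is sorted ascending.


Sort ascending: [10, 17, 26, 33, 35, 62, 73, 73, 92, 98]
The 3rd element (1-indexed) is at index 2.
Value = 26
Final answer: 26


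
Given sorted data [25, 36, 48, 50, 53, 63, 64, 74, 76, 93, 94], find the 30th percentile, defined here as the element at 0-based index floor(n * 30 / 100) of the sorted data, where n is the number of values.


The dataset has n = 11 elements.
Index = floor(11 * 30 / 100) = floor(330 / 100) = floor(3.3) = 3
Counting from index 0 in the sorted data, the element at index 3 is 50.
Final answer: 50


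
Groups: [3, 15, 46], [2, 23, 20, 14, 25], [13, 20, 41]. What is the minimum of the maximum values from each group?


Find max of each group:
  Group 1: [3, 15, 46] -> max = 46
  Group 2: [2, 23, 20, 14, 25] -> max = 25
  Group 3: [13, 20, 41] -> max = 41
Maxes: [46, 25, 41]
Minimum of maxes = 25
Final answer: 25


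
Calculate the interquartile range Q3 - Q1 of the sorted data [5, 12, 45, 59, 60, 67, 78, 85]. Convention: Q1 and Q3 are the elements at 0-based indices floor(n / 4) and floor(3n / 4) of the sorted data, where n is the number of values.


The data has n = 8 elements.
Q1 index = floor(8 / 4) = floor(2) = 2; Q3 index = floor(3 * 8 / 4) = floor(6) = 6
Q1 = element at index 2 = 45
Q3 = element at index 6 = 78
IQR = 78 - 45 = 33
Final answer: 33


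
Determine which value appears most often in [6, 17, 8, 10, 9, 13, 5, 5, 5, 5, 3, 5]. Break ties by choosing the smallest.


Count the frequency of each value:
  3 appears 1 time(s)
  5 appears 5 time(s)
  6 appears 1 time(s)
  8 appears 1 time(s)
  9 appears 1 time(s)
  10 appears 1 time(s)
  13 appears 1 time(s)
  17 appears 1 time(s)
Maximum frequency is 5.
Only 5 reaches that frequency, so it is the mode.
Final answer: 5


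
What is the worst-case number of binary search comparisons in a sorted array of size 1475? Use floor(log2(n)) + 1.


Binary search halves the search space each step.
Maximum comparisons = floor(log2(1475)) + 1
log2(1475) = 10.5265
floor(log2(1475)) = 10, so 10 + 1 = 11
Final answer: 11


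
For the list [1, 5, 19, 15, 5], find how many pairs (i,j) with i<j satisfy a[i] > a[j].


For each element, count the later elements that are smaller than it:
  1 (index 0): smaller elements after it = [] -> 0
  5 (index 1): smaller elements after it = [] -> 0
  19 (index 2): smaller elements after it = [15, 5] -> 2
  15 (index 3): smaller elements after it = [5] -> 1
Total inversions = 0 + 0 + 2 + 1 = 3
Final answer: 3


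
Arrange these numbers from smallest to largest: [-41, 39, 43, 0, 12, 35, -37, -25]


Original list: [-41, 39, 43, 0, 12, 35, -37, -25]
Repeatedly take the smallest remaining element:
  Remaining [-41, 39, 43, 0, 12, 35, -37, -25] -> smallest is -41
  Remaining [39, 43, 0, 12, 35, -37, -25] -> smallest is -37
  Remaining [39, 43, 0, 12, 35, -25] -> smallest is -25
  Remaining [39, 43, 0, 12, 35] -> smallest is 0
  Remaining [39, 43, 12, 35] -> smallest is 12
  Remaining [39, 43, 35] -> smallest is 35
  Remaining [39, 43] -> smallest is 39
  Remaining [43] -> smallest is 43
Collecting the picks in order gives the sorted list.
Final answer: [-41, -37, -25, 0, 12, 35, 39, 43]


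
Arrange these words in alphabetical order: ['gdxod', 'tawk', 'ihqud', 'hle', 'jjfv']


Compare strings character by character (the first differing letter decides):
  'gdxod' < 'hle' since 'g' < 'h' at position 1
  'hle' < 'ihqud' since 'h' < 'i' at position 1
  'ihqud' < 'jjfv' since 'i' < 'j' at position 1
  'jjfv' < 'tawk' since 'j' < 't' at position 1
Chaining these comparisons gives the alphabetical order.
Final answer: ['gdxod', 'hle', 'ihqud', 'jjfv', 'tawk']
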